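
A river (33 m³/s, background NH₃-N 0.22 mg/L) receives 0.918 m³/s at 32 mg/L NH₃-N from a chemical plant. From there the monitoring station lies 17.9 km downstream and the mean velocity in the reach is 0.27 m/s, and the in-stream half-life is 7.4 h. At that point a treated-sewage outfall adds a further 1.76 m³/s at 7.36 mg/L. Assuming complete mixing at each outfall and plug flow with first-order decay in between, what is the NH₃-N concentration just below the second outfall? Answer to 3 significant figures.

0.546 mg/L

Conservation of mass: C = (33.00·0.2200 + 0.9180·32.00) / 33.92 = 36.64/33.92 = 1.080 mg/L; combined flow 33.92 m³/s.
Travel time t = 17.9·1000 / 0.27 = 66300 s = 18.42 h.
Half-life 7.4 h → k = ln 2 / 7.4 = 0.09367 h⁻¹ = 2.248 d⁻¹.
First-order decay: C = 1.080·exp(−k·t) = 1.080·0.1782 = 0.1925 mg/L.
Second outfall: C = (33.92·0.1925 + 1.760·7.360)/35.68 = 0.5460 mg/L.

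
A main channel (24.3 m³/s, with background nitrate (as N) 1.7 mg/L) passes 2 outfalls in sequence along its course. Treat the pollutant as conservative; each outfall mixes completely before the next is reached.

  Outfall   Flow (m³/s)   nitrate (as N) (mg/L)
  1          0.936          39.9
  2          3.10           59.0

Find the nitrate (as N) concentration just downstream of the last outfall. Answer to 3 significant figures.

Below outfall 1: Q → 25.24 m³/s, C = (24.30·1.700 + 0.9360·39.90)/25.24 = 3.117 mg/L.
Below outfall 2: Q → 28.34 m³/s, C = (25.24·3.117 + 3.100·59.00)/28.34 = 9.231 mg/L.

9.23 mg/L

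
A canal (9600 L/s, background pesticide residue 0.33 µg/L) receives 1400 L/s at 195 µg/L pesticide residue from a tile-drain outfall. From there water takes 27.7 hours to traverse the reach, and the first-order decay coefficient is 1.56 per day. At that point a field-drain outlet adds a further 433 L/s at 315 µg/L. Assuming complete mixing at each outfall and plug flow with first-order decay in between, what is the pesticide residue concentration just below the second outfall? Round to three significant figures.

15.9 µg/L

After mixing, C = (9600·0.3300 + 1400·195.0) / 11000 = 276200/11000 = 25.11 µg/L; combined flow 11000 L/s.
First-order decay: C = 25.11·exp(−k·t) = 25.11·0.1652 = 4.148 µg/L.
Second outfall: C = (11000·4.148 + 433.0·315.0)/11430 = 15.92 µg/L.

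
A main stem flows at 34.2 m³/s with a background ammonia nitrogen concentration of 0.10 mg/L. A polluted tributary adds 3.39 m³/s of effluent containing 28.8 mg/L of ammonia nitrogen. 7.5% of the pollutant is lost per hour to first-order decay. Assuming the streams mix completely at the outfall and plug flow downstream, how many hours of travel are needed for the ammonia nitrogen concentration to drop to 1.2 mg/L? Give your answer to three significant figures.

10.3 h

Mixed concentration C = ΣQC/ΣQ = (34.20·0.1000 + 3.390·28.80) / 37.59 = 101.1/37.59 = 2.688 mg/L.
7.5%/h lost → k = −ln(1 − 0.075) = 0.07796 h⁻¹.
2.688·exp(−k·t) = 1.2 → t = ln(2.688/1.2)/k = 37240 s = 10.35 h.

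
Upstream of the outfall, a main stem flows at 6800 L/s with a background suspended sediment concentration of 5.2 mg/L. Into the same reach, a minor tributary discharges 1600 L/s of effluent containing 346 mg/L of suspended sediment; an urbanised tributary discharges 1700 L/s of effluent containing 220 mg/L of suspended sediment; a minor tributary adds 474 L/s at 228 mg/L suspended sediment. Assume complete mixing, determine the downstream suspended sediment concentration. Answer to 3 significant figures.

101 mg/L

Mixed concentration C = ΣQC/ΣQ = (6800·5.200 + 1600·346.0 + 1700·220.0 + 474.0·228.0) / 10570 = 1071000/10570 = 101.3 mg/L.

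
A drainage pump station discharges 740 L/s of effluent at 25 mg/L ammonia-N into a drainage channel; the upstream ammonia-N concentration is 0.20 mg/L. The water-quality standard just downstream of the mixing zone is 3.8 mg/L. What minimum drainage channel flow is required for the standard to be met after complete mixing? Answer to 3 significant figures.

4360 L/s

Set C_mix = 3.8: (Q·0.2000 + 740.0·25.00) / (Q + 740.0) = 3.8
→ Q = 740.0·(25.00 − 3.8)/(3.8 − 0.2000) = 4358 L/s.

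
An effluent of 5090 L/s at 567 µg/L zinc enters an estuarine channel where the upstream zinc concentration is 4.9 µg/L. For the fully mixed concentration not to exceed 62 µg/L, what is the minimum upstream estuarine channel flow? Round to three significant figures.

Set C_mix = 62: (Q·4.900 + 5090·567.0) / (Q + 5090) = 62
→ Q = 5090·(567.0 − 62)/(62 − 4.900) = 45020 L/s.

45000 L/s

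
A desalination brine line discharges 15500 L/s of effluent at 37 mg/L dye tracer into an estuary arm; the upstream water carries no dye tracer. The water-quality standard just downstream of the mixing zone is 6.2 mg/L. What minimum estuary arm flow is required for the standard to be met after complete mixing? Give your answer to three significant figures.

77000 L/s

Set C_mix = 6.2: (Q·0 + 15500·37.00) / (Q + 15500) = 6.2
→ Q = 15500·(37.00 − 6.2)/(6.2 − 0) = 77000 L/s.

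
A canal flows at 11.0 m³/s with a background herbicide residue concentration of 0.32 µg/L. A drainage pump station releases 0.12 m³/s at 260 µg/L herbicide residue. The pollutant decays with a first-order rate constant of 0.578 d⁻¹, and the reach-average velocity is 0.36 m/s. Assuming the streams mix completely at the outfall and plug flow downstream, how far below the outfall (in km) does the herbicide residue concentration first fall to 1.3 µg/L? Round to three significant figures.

Flow-weighted average: C = (11.00·0.3200 + 0.1200·260.0) / 11.12 = 34.72/11.12 = 3.122 µg/L.
Set 3.122·exp(−k·t) = 1.3 → t = ln(3.122/1.3)/k = 131000 s = 36.38 h.
Distance = v·t = 0.36·131000 = 47150 m = 47.15 km.

47.2 km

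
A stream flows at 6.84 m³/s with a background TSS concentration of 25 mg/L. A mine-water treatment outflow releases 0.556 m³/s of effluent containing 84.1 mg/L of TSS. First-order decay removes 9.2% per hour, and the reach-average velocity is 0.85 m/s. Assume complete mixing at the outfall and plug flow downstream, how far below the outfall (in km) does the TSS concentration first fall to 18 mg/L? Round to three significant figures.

15.6 km

After mixing, C = (6.840·25.00 + 0.5560·84.10) / 7.396 = 217.8/7.396 = 29.44 mg/L.
9.2%/h lost → k = −ln(1 − 0.092) = 0.09651 h⁻¹.
Set 29.44·exp(−k·t) = 18 → t = ln(29.44/18)/k = 18360 s = 5.099 h.
Distance = v·t = 0.85·18360 = 15600 m = 15.60 km.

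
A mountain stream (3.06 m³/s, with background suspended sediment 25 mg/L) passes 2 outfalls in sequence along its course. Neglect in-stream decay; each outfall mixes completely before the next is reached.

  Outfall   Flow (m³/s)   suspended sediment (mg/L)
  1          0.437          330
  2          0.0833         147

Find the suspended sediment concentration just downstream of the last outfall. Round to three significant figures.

65.1 mg/L

After outfall 1: Q = 3.060 + 0.4370 = 3.497 m³/s; C = (3.060·25.00 + 0.4370·330.0)/3.497 = 63.11 mg/L.
After outfall 2: Q = 3.497 + 0.08330 = 3.580 m³/s; C = (3.497·63.11 + 0.08330·147.0)/3.580 = 65.07 mg/L.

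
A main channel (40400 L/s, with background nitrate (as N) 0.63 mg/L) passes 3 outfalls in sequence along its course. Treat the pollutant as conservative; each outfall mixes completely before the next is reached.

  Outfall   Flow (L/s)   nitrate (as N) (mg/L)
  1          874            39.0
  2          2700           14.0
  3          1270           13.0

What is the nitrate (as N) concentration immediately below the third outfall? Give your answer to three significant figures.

After outfall 1: Q = 40400 + 874.0 = 41270 L/s; C = (40400·0.6300 + 874.0·39.00)/41270 = 1.443 mg/L.
After outfall 2: Q = 41270 + 2700 = 43970 L/s; C = (41270·1.443 + 2700·14.00)/43970 = 2.214 mg/L.
After outfall 3: Q = 43970 + 1270 = 45240 L/s; C = (43970·2.214 + 1270·13.00)/45240 = 2.516 mg/L.

2.52 mg/L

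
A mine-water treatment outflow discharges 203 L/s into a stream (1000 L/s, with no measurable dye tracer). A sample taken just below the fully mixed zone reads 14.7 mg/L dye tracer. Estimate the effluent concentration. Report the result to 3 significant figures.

87.1 mg/L

Mass balance: 1000·0 + 203.0·Cₑ = 1203·14.70
→ Cₑ = (1203·14.70 − 1000·0) / 203.0 = 87.11 mg/L.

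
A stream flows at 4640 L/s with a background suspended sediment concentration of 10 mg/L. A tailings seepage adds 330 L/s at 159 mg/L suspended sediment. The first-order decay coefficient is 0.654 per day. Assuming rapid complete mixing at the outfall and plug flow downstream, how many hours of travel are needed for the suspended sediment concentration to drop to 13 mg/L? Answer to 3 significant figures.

After mixing, C = (4640·10.00 + 330.0·159.0) / 4970 = 98870/4970 = 19.89 mg/L.
19.89·exp(−k·t) = 13 → t = ln(19.89/13)/k = 56200 s = 15.61 h.

15.6 h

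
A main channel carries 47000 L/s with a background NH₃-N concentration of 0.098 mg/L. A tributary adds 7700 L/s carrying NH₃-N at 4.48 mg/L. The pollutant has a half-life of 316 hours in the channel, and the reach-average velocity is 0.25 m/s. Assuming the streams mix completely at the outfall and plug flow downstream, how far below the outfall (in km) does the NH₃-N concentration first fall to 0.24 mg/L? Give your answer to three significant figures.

Mass balance: C = (47000·0.09800 + 7700·4.480) / 54700 = 39100/54700 = 0.7148 mg/L.
Half-life 316 h → k = ln 2 / 316 = 0.002194 h⁻¹ = 0.05264 d⁻¹.
Set 0.7148·exp(−k·t) = 0.24 → t = ln(0.7148/0.24)/k = 1791000 s = 497.6 h.
Distance = v·t = 0.25·1791000 = 447800 m = 447.8 km.

448 km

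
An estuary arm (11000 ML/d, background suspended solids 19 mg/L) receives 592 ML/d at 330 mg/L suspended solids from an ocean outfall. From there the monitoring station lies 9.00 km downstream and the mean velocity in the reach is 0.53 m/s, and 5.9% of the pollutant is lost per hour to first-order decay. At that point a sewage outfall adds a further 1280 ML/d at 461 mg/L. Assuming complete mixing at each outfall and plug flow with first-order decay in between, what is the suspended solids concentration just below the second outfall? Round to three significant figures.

69.4 mg/L

Mass balance: C = (11000·19.00 + 592.0·330.0) / 11590 = 404400/11590 = 34.88 mg/L; combined flow 11590 ML/d.
Travel time t = 9.00·1000 / 0.53 = 16980 s = 4.717 h.
5.9%/h lost → k = −ln(1 − 0.059) = 0.06081 h⁻¹.
Applying C = C₀e^(−kt): 34.88 × 0.7506 = 26.18 mg/L.
Second outfall: C = (11590·26.18 + 1280·461.0)/12870 = 69.42 mg/L.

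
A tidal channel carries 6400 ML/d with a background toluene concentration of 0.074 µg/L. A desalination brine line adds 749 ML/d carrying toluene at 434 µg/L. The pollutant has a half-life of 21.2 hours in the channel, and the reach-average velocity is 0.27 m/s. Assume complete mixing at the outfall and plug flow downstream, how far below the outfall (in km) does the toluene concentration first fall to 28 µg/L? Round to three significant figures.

14.5 km

Conservation of mass: C = (6400·0.07400 + 749.0·434.0) / 7149 = 325500/7149 = 45.54 µg/L.
Half-life 21.2 h → k = ln 2 / 21.2 = 0.03270 h⁻¹ = 0.7847 d⁻¹.
Set 45.54·exp(−k·t) = 28 → t = ln(45.54/28)/k = 53550 s = 14.87 h.
Distance = v·t = 0.27·53550 = 14460 m = 14.46 km.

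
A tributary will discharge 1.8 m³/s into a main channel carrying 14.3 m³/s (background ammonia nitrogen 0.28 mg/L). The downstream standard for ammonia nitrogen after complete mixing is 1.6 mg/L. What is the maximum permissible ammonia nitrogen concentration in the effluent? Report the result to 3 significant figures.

At the limit, (Qr·Cr + Qe·Cₑ)/(Qr + Qe) = 1.6:
Cₑ = (16.10·1.6 − 14.30·0.2800) / 1.800 = 12.09 mg/L.

12.1 mg/L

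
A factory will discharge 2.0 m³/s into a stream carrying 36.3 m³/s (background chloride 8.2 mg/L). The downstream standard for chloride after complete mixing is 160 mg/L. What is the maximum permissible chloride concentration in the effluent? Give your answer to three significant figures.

At the limit, (Qr·Cr + Qe·Cₑ)/(Qr + Qe) = 160:
Cₑ = (38.30·160 − 36.30·8.200) / 2.000 = 2915 mg/L.

2920 mg/L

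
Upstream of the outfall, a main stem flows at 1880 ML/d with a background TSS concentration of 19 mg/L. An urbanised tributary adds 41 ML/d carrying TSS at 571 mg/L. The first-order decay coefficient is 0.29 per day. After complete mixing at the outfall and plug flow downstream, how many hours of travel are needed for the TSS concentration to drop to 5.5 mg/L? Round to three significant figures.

After mixing, C = (1880·19.00 + 41.00·571.0) / 1921 = 59130/1921 = 30.78 mg/L.
30.78·exp(−k·t) = 5.5 → t = ln(30.78/5.5)/k = 513100 s = 142.5 h.

143 h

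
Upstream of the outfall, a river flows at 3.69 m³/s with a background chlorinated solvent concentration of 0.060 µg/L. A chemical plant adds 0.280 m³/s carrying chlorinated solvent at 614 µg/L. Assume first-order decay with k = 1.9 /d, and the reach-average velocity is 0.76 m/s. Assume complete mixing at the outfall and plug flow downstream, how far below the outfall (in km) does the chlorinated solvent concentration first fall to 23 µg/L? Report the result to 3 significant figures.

21.9 km

Flow-weighted average: C = (3.690·0.06000 + 0.2800·614.0) / 3.970 = 172.1/3.970 = 43.36 µg/L.
Set 43.36·exp(−k·t) = 23 → t = ln(43.36/23)/k = 28830 s = 8.009 h.
Distance = v·t = 0.76·28830 = 21910 m = 21.91 km.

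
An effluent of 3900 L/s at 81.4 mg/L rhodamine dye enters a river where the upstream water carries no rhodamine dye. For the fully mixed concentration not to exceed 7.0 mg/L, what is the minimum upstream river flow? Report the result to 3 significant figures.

Set C_mix = 7.0: (Q·0 + 3900·81.40) / (Q + 3900) = 7.0
→ Q = 3900·(81.40 − 7.0)/(7.0 − 0) = 41450 L/s.

41500 L/s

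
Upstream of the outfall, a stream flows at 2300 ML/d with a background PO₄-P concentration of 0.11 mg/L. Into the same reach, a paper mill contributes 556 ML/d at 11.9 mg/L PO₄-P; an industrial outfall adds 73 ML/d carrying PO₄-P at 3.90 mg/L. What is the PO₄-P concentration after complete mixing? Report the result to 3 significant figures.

2.44 mg/L

Mixed concentration C = ΣQC/ΣQ = (2300·0.1100 + 556.0·11.90 + 73.00·3.900) / 2929 = 7154/2929 = 2.443 mg/L.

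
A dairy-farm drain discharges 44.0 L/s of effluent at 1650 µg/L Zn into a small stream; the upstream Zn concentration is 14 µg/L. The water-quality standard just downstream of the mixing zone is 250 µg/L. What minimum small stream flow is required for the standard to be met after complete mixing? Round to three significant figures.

Set C_mix = 250: (Q·14.00 + 44.00·1650) / (Q + 44.00) = 250
→ Q = 44.00·(1650 − 250)/(250 − 14.00) = 261.0 L/s.

261 L/s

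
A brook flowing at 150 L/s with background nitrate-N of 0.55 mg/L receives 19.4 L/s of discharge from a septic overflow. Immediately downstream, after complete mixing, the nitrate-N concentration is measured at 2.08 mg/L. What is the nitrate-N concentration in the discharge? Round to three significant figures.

13.9 mg/L

Mass balance: 150.0·0.5500 + 19.40·Cₑ = 169.4·2.080
→ Cₑ = (169.4·2.080 − 150.0·0.5500) / 19.40 = 13.91 mg/L.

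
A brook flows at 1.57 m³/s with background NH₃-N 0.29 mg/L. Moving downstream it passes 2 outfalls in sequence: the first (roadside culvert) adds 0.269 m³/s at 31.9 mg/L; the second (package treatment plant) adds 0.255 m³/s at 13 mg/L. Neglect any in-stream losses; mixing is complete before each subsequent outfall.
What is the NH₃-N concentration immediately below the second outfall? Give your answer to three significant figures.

5.90 mg/L

Below outfall 1: Q → 1.839 m³/s, C = (1.570·0.2900 + 0.2690·31.90)/1.839 = 4.914 mg/L.
Below outfall 2: Q → 2.094 m³/s, C = (1.839·4.914 + 0.2550·13.00)/2.094 = 5.898 mg/L.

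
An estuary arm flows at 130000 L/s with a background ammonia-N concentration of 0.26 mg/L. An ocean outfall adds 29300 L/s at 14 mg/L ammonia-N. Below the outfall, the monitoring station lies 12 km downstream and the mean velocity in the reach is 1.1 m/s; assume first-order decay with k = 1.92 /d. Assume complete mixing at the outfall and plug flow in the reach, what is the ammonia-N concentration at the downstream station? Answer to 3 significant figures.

2.19 mg/L

Mass balance: C = (130000·0.2600 + 29300·14.00) / 159300 = 444000/159300 = 2.787 mg/L.
Travel time t = 12·1000 / 1.1 = 10910 s = 3.030 h.
Decay over the reach: 2.787·exp(−kt) = 2.787·0.7847 = 2.187 mg/L.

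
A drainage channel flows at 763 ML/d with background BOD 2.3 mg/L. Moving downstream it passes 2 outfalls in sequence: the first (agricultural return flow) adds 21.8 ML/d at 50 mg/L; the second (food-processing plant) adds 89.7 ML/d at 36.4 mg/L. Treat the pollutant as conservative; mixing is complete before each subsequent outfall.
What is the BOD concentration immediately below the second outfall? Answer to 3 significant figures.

6.99 mg/L

Below outfall 1: Q → 784.8 ML/d, C = (763.0·2.300 + 21.80·50.00)/784.8 = 3.625 mg/L.
Below outfall 2: Q → 874.5 ML/d, C = (784.8·3.625 + 89.70·36.40)/874.5 = 6.987 mg/L.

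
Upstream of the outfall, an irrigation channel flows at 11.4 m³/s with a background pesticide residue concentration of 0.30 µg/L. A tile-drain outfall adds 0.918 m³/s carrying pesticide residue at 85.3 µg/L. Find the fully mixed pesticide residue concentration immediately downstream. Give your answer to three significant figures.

6.63 µg/L

Mass balance: C = (11.40·0.3000 + 0.9180·85.30) / 12.32 = 81.73/12.32 = 6.635 µg/L.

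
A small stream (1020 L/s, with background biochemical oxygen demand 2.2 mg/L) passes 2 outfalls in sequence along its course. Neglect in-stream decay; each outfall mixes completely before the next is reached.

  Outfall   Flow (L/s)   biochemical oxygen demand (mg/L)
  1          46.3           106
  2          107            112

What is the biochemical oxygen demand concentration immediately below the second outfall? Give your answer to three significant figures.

16.3 mg/L

Outfall 1: combined Q = 1066 L/s; C = (1020·2.200 + 46.30·106.0)/1066 = 6.707 mg/L.
Outfall 2: combined Q = 1173 L/s; C = (1066·6.707 + 107.0·112.0)/1173 = 16.31 mg/L.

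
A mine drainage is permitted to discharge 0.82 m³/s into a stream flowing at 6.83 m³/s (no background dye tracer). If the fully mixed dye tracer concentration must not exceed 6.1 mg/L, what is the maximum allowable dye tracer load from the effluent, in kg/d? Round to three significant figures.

4030 kg/d

Mass balance at the limit: 6.830·0 + 0.8200·Cₑ = 7.650·6.1 → Cₑ = 56.91 mg/L.
Load = 0.8200 m³/s × 56.91 g/m³ × 86 400 s/d = 4032 kg/d.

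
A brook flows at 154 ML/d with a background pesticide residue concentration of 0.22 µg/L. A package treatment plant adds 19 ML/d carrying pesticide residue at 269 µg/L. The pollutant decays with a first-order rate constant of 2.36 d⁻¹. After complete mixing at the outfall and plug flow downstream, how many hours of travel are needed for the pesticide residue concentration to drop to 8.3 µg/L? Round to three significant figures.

Flow-weighted average: C = (154.0·0.2200 + 19.00·269.0) / 173.0 = 5145/173.0 = 29.74 µg/L.
29.74·exp(−k·t) = 8.3 → t = ln(29.74/8.3)/k = 46720 s = 12.98 h.

13.0 h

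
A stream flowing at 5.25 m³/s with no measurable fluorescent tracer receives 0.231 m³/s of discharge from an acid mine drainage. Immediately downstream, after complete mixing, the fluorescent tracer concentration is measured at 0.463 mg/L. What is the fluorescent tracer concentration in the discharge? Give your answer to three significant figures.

11.0 mg/L

Mass balance: 5.250·0 + 0.2310·Cₑ = 5.481·0.4630
→ Cₑ = (5.481·0.4630 − 5.250·0) / 0.2310 = 10.99 mg/L.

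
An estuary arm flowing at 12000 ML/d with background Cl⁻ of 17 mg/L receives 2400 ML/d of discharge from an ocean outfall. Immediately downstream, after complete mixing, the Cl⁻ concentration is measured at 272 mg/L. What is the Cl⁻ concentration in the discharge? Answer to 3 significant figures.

1550 mg/L

Mass balance: 12000·17.00 + 2400·Cₑ = 14400·272.0
→ Cₑ = (14400·272.0 − 12000·17.00) / 2400 = 1547 mg/L.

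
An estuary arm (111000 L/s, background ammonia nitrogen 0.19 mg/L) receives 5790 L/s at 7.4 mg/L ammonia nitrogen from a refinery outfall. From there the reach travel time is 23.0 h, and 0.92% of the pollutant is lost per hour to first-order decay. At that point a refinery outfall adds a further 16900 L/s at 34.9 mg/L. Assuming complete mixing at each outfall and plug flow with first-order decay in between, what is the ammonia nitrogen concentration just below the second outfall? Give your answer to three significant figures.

Conservation of mass: C = (111000·0.1900 + 5790·7.400) / 116800 = 63940/116800 = 0.5474 mg/L; combined flow 116800 L/s.
0.92%/h lost → k = −ln(1 − 0.0092) = 0.009243 h⁻¹.
Applying C = C₀e^(−kt): 0.5474 × 0.8085 = 0.4426 mg/L.
At the second outfall, C = (116800·0.4426 + 16900·34.90) / (116800 + 16900) = 4.798 mg/L.

4.80 mg/L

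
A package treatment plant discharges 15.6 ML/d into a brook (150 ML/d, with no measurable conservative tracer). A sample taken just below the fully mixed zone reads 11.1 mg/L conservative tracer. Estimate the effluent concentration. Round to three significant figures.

118 mg/L

Mass balance: 150.0·0 + 15.60·Cₑ = 165.6·11.10
→ Cₑ = (165.6·11.10 − 150.0·0) / 15.60 = 117.8 mg/L.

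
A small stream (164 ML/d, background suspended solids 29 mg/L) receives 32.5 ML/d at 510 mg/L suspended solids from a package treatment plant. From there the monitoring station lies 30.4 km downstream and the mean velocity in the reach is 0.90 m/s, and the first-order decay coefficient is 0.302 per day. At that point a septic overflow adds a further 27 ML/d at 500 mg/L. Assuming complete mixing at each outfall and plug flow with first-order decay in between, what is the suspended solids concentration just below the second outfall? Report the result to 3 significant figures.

145 mg/L

Mass balance: C = (164.0·29.00 + 32.50·510.0) / 196.5 = 21330/196.5 = 108.6 mg/L; combined flow 196.5 ML/d.
Travel time t = 30.4·1000 / 0.90 = 33780 s = 9.383 h.
Applying C = C₀e^(−kt): 108.6 × 0.8886 = 96.47 mg/L.
Second outfall: C = (196.5·96.47 + 27.00·500.0)/223.5 = 145.2 mg/L.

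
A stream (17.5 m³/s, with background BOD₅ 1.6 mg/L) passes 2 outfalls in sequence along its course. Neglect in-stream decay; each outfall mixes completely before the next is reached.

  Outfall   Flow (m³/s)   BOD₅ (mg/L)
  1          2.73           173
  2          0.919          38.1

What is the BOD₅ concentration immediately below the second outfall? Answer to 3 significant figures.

25.3 mg/L

After outfall 1: Q = 17.50 + 2.730 = 20.23 m³/s; C = (17.50·1.600 + 2.730·173.0)/20.23 = 24.73 mg/L.
After outfall 2: Q = 20.23 + 0.9190 = 21.15 m³/s; C = (20.23·24.73 + 0.9190·38.10)/21.15 = 25.31 mg/L.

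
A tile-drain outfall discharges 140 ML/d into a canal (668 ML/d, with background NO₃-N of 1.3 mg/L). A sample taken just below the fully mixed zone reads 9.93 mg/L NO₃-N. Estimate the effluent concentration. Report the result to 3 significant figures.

Mass balance: 668.0·1.300 + 140.0·Cₑ = 808.0·9.930
→ Cₑ = (808.0·9.930 − 668.0·1.300) / 140.0 = 51.11 mg/L.

51.1 mg/L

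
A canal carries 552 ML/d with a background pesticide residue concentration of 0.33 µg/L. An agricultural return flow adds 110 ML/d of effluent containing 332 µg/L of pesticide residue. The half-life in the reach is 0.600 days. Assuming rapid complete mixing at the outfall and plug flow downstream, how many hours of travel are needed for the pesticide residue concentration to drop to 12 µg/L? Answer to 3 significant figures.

After mixing, C = (552.0·0.3300 + 110.0·332.0) / 662.0 = 36700/662.0 = 55.44 µg/L.
Half-life 0.600 d → k = ln 2 / 0.600 = 1.155 d⁻¹.
55.44·exp(−k·t) = 12 → t = ln(55.44/12)/k = 114500 s = 31.79 h.

31.8 h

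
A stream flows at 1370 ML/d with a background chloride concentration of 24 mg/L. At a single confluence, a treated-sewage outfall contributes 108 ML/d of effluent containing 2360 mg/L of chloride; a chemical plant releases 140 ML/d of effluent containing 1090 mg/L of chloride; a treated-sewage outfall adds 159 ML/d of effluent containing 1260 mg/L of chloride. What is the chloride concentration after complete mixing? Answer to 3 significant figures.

Mixed concentration C = ΣQC/ΣQ = (1370·24.00 + 108.0·2360 + 140.0·1090 + 159.0·1260) / 1777 = 640700/1777 = 360.6 mg/L.

361 mg/L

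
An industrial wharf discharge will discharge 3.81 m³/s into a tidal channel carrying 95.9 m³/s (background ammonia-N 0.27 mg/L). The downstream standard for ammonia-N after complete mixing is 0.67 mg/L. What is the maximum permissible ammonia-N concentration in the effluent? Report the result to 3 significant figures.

10.7 mg/L

At the limit, (Qr·Cr + Qe·Cₑ)/(Qr + Qe) = 0.67:
Cₑ = (99.71·0.67 − 95.90·0.2700) / 3.810 = 10.74 mg/L.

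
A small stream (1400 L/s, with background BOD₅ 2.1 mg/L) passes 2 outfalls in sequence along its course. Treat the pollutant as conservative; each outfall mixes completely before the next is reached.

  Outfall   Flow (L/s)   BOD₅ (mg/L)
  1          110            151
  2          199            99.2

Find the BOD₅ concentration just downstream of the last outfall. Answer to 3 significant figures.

Below outfall 1: Q → 1510 L/s, C = (1400·2.100 + 110.0·151.0)/1510 = 12.95 mg/L.
Below outfall 2: Q → 1709 L/s, C = (1510·12.95 + 199.0·99.20)/1709 = 22.99 mg/L.

23.0 mg/L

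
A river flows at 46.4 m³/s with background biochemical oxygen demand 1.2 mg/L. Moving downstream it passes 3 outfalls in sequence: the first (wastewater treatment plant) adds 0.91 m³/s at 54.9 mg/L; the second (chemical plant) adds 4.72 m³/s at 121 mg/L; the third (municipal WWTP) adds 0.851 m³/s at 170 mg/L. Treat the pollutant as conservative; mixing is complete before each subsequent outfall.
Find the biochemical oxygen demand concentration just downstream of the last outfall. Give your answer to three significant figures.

15.5 mg/L

Below outfall 1: Q → 47.31 m³/s, C = (46.40·1.200 + 0.9100·54.90)/47.31 = 2.233 mg/L.
Below outfall 2: Q → 52.03 m³/s, C = (47.31·2.233 + 4.720·121.0)/52.03 = 13.01 mg/L.
Below outfall 3: Q → 52.88 m³/s, C = (52.03·13.01 + 0.8510·170.0)/52.88 = 15.53 mg/L.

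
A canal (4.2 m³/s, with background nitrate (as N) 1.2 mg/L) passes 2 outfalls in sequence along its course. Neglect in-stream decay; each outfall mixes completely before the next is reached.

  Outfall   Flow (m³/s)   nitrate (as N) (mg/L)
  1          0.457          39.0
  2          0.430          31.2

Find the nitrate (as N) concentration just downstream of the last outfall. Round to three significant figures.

7.13 mg/L

Below outfall 1: Q → 4.657 m³/s, C = (4.200·1.200 + 0.4570·39.00)/4.657 = 4.909 mg/L.
Below outfall 2: Q → 5.087 m³/s, C = (4.657·4.909 + 0.4300·31.20)/5.087 = 7.132 mg/L.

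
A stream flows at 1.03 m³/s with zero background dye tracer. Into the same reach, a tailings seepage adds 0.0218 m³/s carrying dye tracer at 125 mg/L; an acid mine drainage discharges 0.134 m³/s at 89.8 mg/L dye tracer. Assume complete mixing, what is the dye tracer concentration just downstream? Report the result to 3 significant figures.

12.4 mg/L

Conservation of mass: C = (1.030·0 + 0.02180·125.0 + 0.1340·89.80) / 1.186 = 14.76/1.186 = 12.45 mg/L.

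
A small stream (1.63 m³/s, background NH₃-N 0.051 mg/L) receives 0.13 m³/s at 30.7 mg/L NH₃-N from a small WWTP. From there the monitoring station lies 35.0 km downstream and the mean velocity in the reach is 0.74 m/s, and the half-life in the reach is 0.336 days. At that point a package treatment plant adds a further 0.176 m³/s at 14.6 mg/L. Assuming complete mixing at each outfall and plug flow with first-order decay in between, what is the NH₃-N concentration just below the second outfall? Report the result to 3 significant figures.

2.01 mg/L

Mixed concentration C = ΣQC/ΣQ = (1.630·0.05100 + 0.1300·30.70) / 1.760 = 4.074/1.760 = 2.315 mg/L; combined flow 1.760 m³/s.
Travel time t = 35.0·1000 / 0.74 = 47300 s = 13.14 h.
Half-life 0.336 d → k = ln 2 / 0.336 = 2.063 d⁻¹.
Applying C = C₀e^(−kt): 2.315 × 0.3233 = 0.7483 mg/L.
At the second outfall, C = (1.760·0.7483 + 0.1760·14.60) / (1.760 + 0.1760) = 2.008 mg/L.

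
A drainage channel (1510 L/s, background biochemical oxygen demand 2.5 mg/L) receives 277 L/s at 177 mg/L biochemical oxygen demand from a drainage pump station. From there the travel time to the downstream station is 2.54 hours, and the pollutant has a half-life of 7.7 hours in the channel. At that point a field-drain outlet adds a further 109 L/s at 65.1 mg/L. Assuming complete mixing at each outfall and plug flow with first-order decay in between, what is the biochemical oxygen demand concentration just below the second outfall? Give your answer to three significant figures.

Conservation of mass: C = (1510·2.500 + 277.0·177.0) / 1787 = 52800/1787 = 29.55 mg/L; combined flow 1787 L/s.
Half-life 7.7 h → k = ln 2 / 7.7 = 0.09002 h⁻¹ = 2.160 d⁻¹.
First-order decay: C = 29.55·exp(−k·t) = 29.55·0.7956 = 23.51 mg/L.
At the second outfall, C = (1787·23.51 + 109.0·65.10) / (1787 + 109.0) = 25.90 mg/L.

25.9 mg/L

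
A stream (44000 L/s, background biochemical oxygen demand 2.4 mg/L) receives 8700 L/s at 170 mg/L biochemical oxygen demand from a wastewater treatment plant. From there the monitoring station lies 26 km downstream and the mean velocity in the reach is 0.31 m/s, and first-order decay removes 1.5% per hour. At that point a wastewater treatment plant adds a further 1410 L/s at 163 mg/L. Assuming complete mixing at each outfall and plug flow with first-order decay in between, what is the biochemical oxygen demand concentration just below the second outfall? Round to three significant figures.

Mixed concentration C = ΣQC/ΣQ = (44000·2.400 + 8700·170.0) / 52700 = 1585000/52700 = 30.07 mg/L; combined flow 52700 L/s.
Travel time t = 26·1000 / 0.31 = 83870 s = 23.30 h.
1.5%/h lost → k = −ln(1 − 0.015) = 0.01511 h⁻¹.
Decay over the reach: 30.07·exp(−kt) = 30.07·0.7032 = 21.14 mg/L.
Second outfall: C = (52700·21.14 + 1410·163.0)/54110 = 24.84 mg/L.

24.8 mg/L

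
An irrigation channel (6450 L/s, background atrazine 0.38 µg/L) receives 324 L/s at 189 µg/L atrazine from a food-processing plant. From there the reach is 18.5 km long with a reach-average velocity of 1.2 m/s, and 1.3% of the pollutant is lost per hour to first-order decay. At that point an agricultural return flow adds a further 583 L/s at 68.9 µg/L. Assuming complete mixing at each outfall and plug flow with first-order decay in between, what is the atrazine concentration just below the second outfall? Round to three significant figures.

Flow-weighted average: C = (6450·0.3800 + 324.0·189.0) / 6774 = 63690/6774 = 9.402 µg/L; combined flow 6774 L/s.
Travel time t = 18.5·1000 / 1.2 = 15420 s = 4.282 h.
1.3%/h lost → k = −ln(1 − 0.013) = 0.01309 h⁻¹.
After decay, C = 9.402 × e^(−kt) = 9.402 × 0.9455 = 8.889 µg/L.
Second outfall: C = (6774·8.889 + 583.0·68.90)/7357 = 13.64 µg/L.

13.6 µg/L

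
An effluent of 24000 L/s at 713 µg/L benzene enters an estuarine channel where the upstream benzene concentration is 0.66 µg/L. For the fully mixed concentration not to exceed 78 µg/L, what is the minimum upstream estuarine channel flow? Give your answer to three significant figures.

Set C_mix = 78: (Q·0.6600 + 24000·713.0) / (Q + 24000) = 78
→ Q = 24000·(713.0 − 78)/(78 − 0.6600) = 197100 L/s.

197000 L/s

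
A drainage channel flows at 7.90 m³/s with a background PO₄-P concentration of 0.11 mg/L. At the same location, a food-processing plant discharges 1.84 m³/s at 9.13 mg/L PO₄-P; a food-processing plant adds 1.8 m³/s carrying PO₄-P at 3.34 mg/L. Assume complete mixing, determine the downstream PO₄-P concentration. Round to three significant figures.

2.05 mg/L

Mixed concentration C = ΣQC/ΣQ = (7.900·0.1100 + 1.840·9.130 + 1.800·3.340) / 11.54 = 23.68/11.54 = 2.052 mg/L.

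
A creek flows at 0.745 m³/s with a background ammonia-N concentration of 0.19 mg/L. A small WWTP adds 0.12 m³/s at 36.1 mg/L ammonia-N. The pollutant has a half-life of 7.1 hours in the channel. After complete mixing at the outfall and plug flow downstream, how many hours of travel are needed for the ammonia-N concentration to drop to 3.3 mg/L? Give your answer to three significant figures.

After mixing, C = (0.7450·0.1900 + 0.1200·36.10) / 0.8650 = 4.474/0.8650 = 5.172 mg/L.
Half-life 7.1 h → k = ln 2 / 7.1 = 0.09763 h⁻¹ = 2.343 d⁻¹.
5.172·exp(−k·t) = 3.3 → t = ln(5.172/3.3)/k = 16570 s = 4.602 h.

4.60 h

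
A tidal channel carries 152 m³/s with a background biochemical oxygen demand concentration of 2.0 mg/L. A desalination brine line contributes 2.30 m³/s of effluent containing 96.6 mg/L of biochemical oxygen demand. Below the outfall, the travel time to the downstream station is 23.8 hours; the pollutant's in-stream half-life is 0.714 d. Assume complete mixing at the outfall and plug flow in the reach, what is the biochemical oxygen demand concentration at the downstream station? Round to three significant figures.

1.30 mg/L

Conservation of mass: C = (152.0·2.000 + 2.300·96.60) / 154.3 = 526.2/154.3 = 3.410 mg/L.
Half-life 0.714 d → k = ln 2 / 0.714 = 0.9708 d⁻¹.
Decay over the reach: 3.410·exp(−kt) = 3.410·0.3819 = 1.302 mg/L.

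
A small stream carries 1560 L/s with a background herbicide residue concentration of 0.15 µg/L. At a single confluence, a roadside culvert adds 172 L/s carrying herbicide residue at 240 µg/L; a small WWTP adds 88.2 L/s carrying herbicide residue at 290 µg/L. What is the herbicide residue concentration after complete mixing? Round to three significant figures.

After mixing, C = (1560·0.1500 + 172.0·240.0 + 88.20·290.0) / 1820 = 67090/1820 = 36.86 µg/L.

36.9 µg/L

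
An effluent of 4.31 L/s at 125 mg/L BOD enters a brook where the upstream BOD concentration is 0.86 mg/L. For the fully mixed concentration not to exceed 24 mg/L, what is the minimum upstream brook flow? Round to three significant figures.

Set C_mix = 24: (Q·0.8600 + 4.310·125.0) / (Q + 4.310) = 24
→ Q = 4.310·(125.0 − 24)/(24 − 0.8600) = 18.81 L/s.

18.8 L/s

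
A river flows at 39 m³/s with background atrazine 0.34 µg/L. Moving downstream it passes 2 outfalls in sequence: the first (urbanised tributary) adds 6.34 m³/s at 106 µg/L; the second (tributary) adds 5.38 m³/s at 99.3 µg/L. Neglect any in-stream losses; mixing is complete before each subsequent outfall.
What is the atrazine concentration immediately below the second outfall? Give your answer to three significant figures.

24.0 µg/L

Outfall 1: combined Q = 45.34 m³/s; C = (39.00·0.3400 + 6.340·106.0)/45.34 = 15.11 µg/L.
Outfall 2: combined Q = 50.72 m³/s; C = (45.34·15.11 + 5.380·99.30)/50.72 = 24.04 µg/L.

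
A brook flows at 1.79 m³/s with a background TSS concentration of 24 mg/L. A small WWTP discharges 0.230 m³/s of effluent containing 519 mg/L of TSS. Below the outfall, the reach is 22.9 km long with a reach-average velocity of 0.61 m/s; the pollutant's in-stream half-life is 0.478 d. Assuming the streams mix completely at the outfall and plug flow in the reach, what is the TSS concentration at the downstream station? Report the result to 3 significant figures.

Conservation of mass: C = (1.790·24.00 + 0.2300·519.0) / 2.020 = 162.3/2.020 = 80.36 mg/L.
Travel time t = 22.9·1000 / 0.61 = 37540 s = 10.43 h.
Half-life 0.478 d → k = ln 2 / 0.478 = 1.450 d⁻¹.
After decay, C = 80.36 × e^(−kt) = 80.36 × 0.5326 = 42.80 mg/L.

42.8 mg/L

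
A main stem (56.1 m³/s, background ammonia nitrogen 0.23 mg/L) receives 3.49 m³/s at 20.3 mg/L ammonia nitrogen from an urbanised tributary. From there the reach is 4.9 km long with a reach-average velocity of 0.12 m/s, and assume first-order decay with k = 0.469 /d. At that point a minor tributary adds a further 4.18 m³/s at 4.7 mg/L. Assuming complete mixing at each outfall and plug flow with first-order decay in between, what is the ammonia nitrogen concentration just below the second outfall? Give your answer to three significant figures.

1.36 mg/L

Conservation of mass: C = (56.10·0.2300 + 3.490·20.30) / 59.59 = 83.75/59.59 = 1.405 mg/L; combined flow 59.59 m³/s.
Travel time t = 4.9·1000 / 0.12 = 40830 s = 11.34 h.
After decay, C = 1.405 × e^(−kt) = 1.405 × 0.8012 = 1.126 mg/L.
Second outfall: C = (59.59·1.126 + 4.180·4.700)/63.77 = 1.360 mg/L.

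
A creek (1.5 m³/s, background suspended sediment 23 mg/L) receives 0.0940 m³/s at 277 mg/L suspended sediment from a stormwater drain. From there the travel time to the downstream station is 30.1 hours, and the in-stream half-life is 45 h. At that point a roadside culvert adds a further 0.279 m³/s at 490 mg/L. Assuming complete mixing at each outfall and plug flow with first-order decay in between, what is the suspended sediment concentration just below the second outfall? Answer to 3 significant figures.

Flow-weighted average: C = (1.500·23.00 + 0.09400·277.0) / 1.594 = 60.54/1.594 = 37.98 mg/L; combined flow 1.594 m³/s.
Half-life 45 h → k = ln 2 / 45 = 0.01540 h⁻¹ = 0.3697 d⁻¹.
Decay over the reach: 37.98·exp(−kt) = 37.98·0.6290 = 23.89 mg/L.
Second outfall: C = (1.594·23.89 + 0.2790·490.0)/1.873 = 93.32 mg/L.

93.3 mg/L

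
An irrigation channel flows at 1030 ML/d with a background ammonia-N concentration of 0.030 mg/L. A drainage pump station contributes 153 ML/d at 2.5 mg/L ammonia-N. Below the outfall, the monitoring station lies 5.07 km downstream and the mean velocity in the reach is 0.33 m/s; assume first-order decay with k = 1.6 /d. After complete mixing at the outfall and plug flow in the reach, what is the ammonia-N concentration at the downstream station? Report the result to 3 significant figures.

0.263 mg/L

Mass balance: C = (1030·0.03000 + 153.0·2.500) / 1183 = 413.4/1183 = 0.3495 mg/L.
Travel time t = 5.07·1000 / 0.33 = 15360 s = 4.268 h.
Applying C = C₀e^(−kt): 0.3495 × 0.7524 = 0.2629 mg/L.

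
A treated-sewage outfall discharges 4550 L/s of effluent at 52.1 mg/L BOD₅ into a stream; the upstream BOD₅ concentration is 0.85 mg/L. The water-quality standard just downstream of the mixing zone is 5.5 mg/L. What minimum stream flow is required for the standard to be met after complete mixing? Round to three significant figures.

45600 L/s

Set C_mix = 5.5: (Q·0.8500 + 4550·52.10) / (Q + 4550) = 5.5
→ Q = 4550·(52.10 − 5.5)/(5.5 − 0.8500) = 45600 L/s.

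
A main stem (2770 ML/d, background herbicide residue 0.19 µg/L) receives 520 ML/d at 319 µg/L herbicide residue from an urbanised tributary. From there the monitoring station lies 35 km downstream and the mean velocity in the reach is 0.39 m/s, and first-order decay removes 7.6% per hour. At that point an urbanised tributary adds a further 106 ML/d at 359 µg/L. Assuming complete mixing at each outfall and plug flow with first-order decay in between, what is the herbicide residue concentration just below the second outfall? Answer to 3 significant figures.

Conservation of mass: C = (2770·0.1900 + 520.0·319.0) / 3290 = 166400/3290 = 50.58 µg/L; combined flow 3290 ML/d.
Travel time t = 35·1000 / 0.39 = 89740 s = 24.93 h.
7.6%/h lost → k = −ln(1 − 0.076) = 0.07904 h⁻¹.
After decay, C = 50.58 × e^(−kt) = 50.58 × 0.1394 = 7.050 µg/L.
Second outfall: C = (3290·7.050 + 106.0·359.0)/3396 = 18.04 µg/L.

18.0 µg/L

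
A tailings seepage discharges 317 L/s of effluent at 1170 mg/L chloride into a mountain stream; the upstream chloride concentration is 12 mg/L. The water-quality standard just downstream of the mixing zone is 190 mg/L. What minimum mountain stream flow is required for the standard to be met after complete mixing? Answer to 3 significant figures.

Set C_mix = 190: (Q·12.00 + 317.0·1170) / (Q + 317.0) = 190
→ Q = 317.0·(1170 − 190)/(190 − 12.00) = 1745 L/s.

1750 L/s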